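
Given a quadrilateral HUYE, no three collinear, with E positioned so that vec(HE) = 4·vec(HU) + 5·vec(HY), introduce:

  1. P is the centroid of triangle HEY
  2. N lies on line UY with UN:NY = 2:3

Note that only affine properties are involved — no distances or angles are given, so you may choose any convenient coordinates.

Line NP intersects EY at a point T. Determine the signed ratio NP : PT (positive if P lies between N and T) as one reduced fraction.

NP:PT = 13/5

Assign H = (0, 0), U = (1, 0), Y = (0, 1), E = (4, 5) — the answer is frame-independent, so this choice is without loss of generality.
1. P is the centroid of triangle HEY ⇒ P = (4/3, 2)
2. N lies on line UY with UN:NY = 2:3 ⇒ N = (3/5, 2/5)
line NP meets EY at T = (21/13, 34/13)
P = N + t·(T−N) with t = 13/18, so NP:PT = 13/18:5/18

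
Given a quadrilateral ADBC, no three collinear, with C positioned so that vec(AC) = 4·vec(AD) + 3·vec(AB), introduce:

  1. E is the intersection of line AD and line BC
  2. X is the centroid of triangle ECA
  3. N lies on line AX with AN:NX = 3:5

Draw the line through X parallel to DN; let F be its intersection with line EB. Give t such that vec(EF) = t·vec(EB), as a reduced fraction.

t = 7/6

Work in coordinates with A = (0, 0), D = (1, 0), B = (0, 1), C = (4, 3).
1. E is the intersection of line AD and line BC ⇒ E = (-2, 0)
2. X is the centroid of triangle ECA ⇒ X = (2/3, 1)
3. N lies on line AX with AN:NX = 3:5 ⇒ N = (1/4, 3/8)
through X parallel to DN: direction (-3/4, 3/8); meets EB at F = (1/3, 7/6)
F = E + t·(B−E) with t = 7/6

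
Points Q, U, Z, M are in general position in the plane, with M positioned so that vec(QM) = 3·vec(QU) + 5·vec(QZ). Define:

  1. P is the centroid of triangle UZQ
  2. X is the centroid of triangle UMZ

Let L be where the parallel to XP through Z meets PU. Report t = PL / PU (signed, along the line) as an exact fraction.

Set Q = (0, 0), U = (1, 0), Z = (0, 1), M = (3, 5); any affine frame gives the same invariant.
1. P is the centroid of triangle UZQ ⇒ P = (1/3, 1/3)
2. X is the centroid of triangle UMZ ⇒ X = (4/3, 2)
through Z parallel to XP: direction (-1, -5/3); meets PU at L = (-3/13, 8/13)
L = P + t·(U−P) with t = -11/13

t = -11/13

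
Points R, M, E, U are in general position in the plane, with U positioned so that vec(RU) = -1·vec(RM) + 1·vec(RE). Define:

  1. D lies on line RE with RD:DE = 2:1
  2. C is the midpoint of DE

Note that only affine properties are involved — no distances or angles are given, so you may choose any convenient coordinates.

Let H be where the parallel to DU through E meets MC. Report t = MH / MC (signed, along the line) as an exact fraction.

Assign R = (0, 0), M = (1, 0), E = (0, 1), U = (-1, 1) — the answer is frame-independent, so this choice is without loss of generality.
1. D lies on line RE with RD:DE = 2:1 ⇒ D = (0, 2/3)
2. C is the midpoint of DE ⇒ C = (0, 5/6)
through E parallel to DU: direction (-1, 1/3); meets MC at H = (-1/3, 10/9)
H = M + t·(C−M) with t = 4/3

t = 4/3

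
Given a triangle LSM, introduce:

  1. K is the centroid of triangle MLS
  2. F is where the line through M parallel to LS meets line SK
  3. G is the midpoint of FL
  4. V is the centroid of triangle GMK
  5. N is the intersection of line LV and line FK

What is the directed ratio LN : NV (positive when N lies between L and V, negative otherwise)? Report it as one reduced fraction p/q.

Assign L = (0, 0), S = (1, 0), M = (0, 1) — the answer is frame-independent, so this choice is without loss of generality.
1. K is the centroid of triangle MLS ⇒ K = (1/3, 1/3)
2. F is where the line through M parallel to LS meets line SK ⇒ F = (-1, 1)
3. G is the midpoint of FL ⇒ G = (-1/2, 1/2)
4. V is the centroid of triangle GMK ⇒ V = (-1/18, 11/18)
5. N is the intersection of line LV and line FK ⇒ N = (-1/21, 11/21)
N = L + t·(V−L) with t = 6/7, so LN:NV = t:(1−t) = 6/7:1/7

LN:NV = 6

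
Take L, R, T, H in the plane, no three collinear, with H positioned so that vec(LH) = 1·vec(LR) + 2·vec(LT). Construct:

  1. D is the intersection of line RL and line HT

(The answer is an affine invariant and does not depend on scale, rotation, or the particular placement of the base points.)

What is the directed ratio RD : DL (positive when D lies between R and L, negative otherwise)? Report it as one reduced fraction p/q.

RD:DL = -2

Assign L = (0, 0), R = (1, 0), T = (0, 1), H = (1, 2) — the answer is frame-independent, so this choice is without loss of generality.
1. D is the intersection of line RL and line HT ⇒ D = (-1, 0)
D = R + t·(L−R) with t = 2, so RD:DL = t:(1−t) = 2:-1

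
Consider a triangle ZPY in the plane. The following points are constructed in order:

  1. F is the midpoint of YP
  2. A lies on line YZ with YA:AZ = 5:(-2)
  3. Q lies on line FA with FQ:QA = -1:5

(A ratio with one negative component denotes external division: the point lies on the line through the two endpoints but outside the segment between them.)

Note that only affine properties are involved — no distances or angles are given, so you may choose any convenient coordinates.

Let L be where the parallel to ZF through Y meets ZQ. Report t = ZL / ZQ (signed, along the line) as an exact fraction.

t = 6

Choose coordinates Z = (0, 0), P = (1, 0), Y = (0, 1).
1. F is the midpoint of YP ⇒ F = (1/2, 1/2)
2. A lies on line YZ with YA:AZ = 5:(-2) ⇒ A = (0, -2/3)
3. Q lies on line FA with FQ:QA = -1:5 ⇒ Q = (5/8, 19/24)
through Y parallel to ZF: direction (1/2, 1/2); meets ZQ at L = (15/4, 19/4)
L = Z + t·(Q−Z) with t = 6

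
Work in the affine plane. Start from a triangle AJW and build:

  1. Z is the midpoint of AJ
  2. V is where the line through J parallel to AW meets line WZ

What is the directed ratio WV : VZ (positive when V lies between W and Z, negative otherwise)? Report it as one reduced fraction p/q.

Assign A = (0, 0), J = (1, 0), W = (0, 1) — the answer is frame-independent, so this choice is without loss of generality.
1. Z is the midpoint of AJ ⇒ Z = (1/2, 0)
2. V is where the line through J parallel to AW meets line WZ ⇒ V = (1, -1)
V = W + t·(Z−W) with t = 2, so WV:VZ = t:(1−t) = 2:-1

WV:VZ = -2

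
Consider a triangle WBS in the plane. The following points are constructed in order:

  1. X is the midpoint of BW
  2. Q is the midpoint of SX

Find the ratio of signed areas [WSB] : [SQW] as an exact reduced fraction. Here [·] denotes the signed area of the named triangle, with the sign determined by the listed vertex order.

Assign W = (0, 0), B = (1, 0), S = (0, 1) — the answer is frame-independent, so this choice is without loss of generality.
1. X is the midpoint of BW ⇒ X = (1/2, 0)
2. Q is the midpoint of SX ⇒ Q = (1/4, 1/2)
2·[WSB] = -1, 2·[SQW] = -1/4
[WSB]:[SQW] = -1:-1/4 = 4

[WSB]:[SQW] = 4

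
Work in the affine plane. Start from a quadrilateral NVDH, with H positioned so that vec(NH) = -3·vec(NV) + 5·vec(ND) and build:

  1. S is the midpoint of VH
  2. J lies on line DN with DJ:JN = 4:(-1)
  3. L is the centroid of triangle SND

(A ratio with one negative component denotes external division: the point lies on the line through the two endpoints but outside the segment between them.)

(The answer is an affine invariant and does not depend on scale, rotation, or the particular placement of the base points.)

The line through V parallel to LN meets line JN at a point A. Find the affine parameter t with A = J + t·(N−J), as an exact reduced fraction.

t = 23/2

Set N = (0, 0), V = (1, 0), D = (0, 1), H = (-3, 5); any affine frame gives the same invariant.
1. S is the midpoint of VH ⇒ S = (-1, 5/2)
2. J lies on line DN with DJ:JN = 4:(-1) ⇒ J = (0, -1/3)
3. L is the centroid of triangle SND ⇒ L = (-1/3, 7/6)
through V parallel to LN: direction (1/3, -7/6); meets JN at A = (0, 7/2)
A = J + t·(N−J) with t = 23/2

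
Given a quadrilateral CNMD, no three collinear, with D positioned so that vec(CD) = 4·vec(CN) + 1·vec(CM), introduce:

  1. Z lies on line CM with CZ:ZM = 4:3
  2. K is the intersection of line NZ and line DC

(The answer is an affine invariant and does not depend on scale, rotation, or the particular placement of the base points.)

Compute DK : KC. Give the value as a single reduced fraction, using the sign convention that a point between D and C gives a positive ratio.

Assign C = (0, 0), N = (1, 0), M = (0, 1), D = (4, 1) — the answer is frame-independent, so this choice is without loss of generality.
1. Z lies on line CM with CZ:ZM = 4:3 ⇒ Z = (0, 4/7)
2. K is the intersection of line NZ and line DC ⇒ K = (16/23, 4/23)
K = D + t·(C−D) with t = 19/23, so DK:KC = t:(1−t) = 19/23:4/23

DK:KC = 19/4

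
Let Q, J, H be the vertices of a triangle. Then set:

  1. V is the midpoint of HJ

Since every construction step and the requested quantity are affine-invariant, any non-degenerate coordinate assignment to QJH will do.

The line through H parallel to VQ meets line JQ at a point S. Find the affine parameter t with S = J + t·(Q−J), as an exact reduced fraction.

Work in coordinates with Q = (0, 0), J = (1, 0), H = (0, 1).
1. V is the midpoint of HJ ⇒ V = (1/2, 1/2)
through H parallel to VQ: direction (-1/2, -1/2); meets JQ at S = (-1, 0)
S = J + t·(Q−J) with t = 2

t = 2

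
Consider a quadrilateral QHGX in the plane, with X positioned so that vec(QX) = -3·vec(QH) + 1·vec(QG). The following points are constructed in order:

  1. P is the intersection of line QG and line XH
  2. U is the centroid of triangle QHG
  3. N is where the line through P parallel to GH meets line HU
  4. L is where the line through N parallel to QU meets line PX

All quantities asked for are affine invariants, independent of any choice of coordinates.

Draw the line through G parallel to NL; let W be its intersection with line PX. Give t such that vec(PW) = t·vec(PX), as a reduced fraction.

Set Q = (0, 0), H = (1, 0), G = (0, 1), X = (-3, 1); any affine frame gives the same invariant.
1. P is the intersection of line QG and line XH ⇒ P = (0, 1/4)
2. U is the centroid of triangle QHG ⇒ U = (1/3, 1/3)
3. N is where the line through P parallel to GH meets line HU ⇒ N = (-1/2, 3/4)
4. L is where the line through N parallel to QU meets line PX ⇒ L = (-4/5, 9/20)
through G parallel to NL: direction (-3/10, -3/10); meets PX at W = (-3/5, 2/5)
W = P + t·(X−P) with t = 1/5

t = 1/5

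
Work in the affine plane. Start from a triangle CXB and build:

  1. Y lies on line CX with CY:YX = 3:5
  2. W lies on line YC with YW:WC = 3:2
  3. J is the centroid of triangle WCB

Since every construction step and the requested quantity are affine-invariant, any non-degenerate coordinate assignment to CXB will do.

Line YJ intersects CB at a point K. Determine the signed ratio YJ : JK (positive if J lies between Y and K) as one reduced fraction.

YJ:JK = 13/2

Work in coordinates with C = (0, 0), X = (1, 0), B = (0, 1).
1. Y lies on line CX with CY:YX = 3:5 ⇒ Y = (3/8, 0)
2. W lies on line YC with YW:WC = 3:2 ⇒ W = (3/20, 0)
3. J is the centroid of triangle WCB ⇒ J = (1/20, 1/3)
line YJ meets CB at K = (0, 5/13)
J = Y + t·(K−Y) with t = 13/15, so YJ:JK = 13/15:2/15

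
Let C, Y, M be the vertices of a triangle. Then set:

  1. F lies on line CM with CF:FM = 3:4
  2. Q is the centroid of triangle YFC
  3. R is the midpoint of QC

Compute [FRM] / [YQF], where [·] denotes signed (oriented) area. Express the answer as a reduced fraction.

Assign C = (0, 0), Y = (1, 0), M = (0, 1) — the answer is frame-independent, so this choice is without loss of generality.
1. F lies on line CM with CF:FM = 3:4 ⇒ F = (0, 3/7)
2. Q is the centroid of triangle YFC ⇒ Q = (1/3, 1/7)
3. R is the midpoint of QC ⇒ R = (1/6, 1/14)
2·[FRM] = 2/21, 2·[YQF] = -1/7
[FRM]:[YQF] = 2/21:-1/7 = -2/3

[FRM]:[YQF] = -2/3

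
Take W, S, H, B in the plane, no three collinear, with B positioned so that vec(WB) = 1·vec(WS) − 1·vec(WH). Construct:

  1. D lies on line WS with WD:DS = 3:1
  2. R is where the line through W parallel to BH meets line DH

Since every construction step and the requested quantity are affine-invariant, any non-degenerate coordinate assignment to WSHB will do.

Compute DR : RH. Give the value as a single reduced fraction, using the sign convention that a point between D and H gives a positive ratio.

DR:RH = -3/2

Set W = (0, 0), S = (1, 0), H = (0, 1), B = (1, -1); any affine frame gives the same invariant.
1. D lies on line WS with WD:DS = 3:1 ⇒ D = (3/4, 0)
2. R is where the line through W parallel to BH meets line DH ⇒ R = (-3/2, 3)
R = D + t·(H−D) with t = 3, so DR:RH = t:(1−t) = 3:-2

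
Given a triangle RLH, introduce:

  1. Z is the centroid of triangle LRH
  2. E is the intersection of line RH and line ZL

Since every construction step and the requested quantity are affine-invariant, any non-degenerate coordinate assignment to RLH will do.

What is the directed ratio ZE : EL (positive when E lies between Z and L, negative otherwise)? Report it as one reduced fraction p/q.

ZE:EL = -1/3

Assign R = (0, 0), L = (1, 0), H = (0, 1) — the answer is frame-independent, so this choice is without loss of generality.
1. Z is the centroid of triangle LRH ⇒ Z = (1/3, 1/3)
2. E is the intersection of line RH and line ZL ⇒ E = (0, 1/2)
E = Z + t·(L−Z) with t = -1/2, so ZE:EL = t:(1−t) = -1/2:3/2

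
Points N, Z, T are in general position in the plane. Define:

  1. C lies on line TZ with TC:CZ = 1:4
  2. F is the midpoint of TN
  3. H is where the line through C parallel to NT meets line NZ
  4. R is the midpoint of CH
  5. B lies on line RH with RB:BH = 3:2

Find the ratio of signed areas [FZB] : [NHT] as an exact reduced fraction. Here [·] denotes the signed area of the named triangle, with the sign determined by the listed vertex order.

Set N = (0, 0), Z = (1, 0), T = (0, 1); any affine frame gives the same invariant.
1. C lies on line TZ with TC:CZ = 1:4 ⇒ C = (1/5, 4/5)
2. F is the midpoint of TN ⇒ F = (0, 1/2)
3. H is where the line through C parallel to NT meets line NZ ⇒ H = (1/5, 0)
4. R is the midpoint of CH ⇒ R = (1/5, 2/5)
5. B lies on line RH with RB:BH = 3:2 ⇒ B = (1/5, 4/25)
2·[FZB] = -6/25, 2·[NHT] = 1/5
[FZB]:[NHT] = -6/25:1/5 = -6/5

[FZB]:[NHT] = -6/5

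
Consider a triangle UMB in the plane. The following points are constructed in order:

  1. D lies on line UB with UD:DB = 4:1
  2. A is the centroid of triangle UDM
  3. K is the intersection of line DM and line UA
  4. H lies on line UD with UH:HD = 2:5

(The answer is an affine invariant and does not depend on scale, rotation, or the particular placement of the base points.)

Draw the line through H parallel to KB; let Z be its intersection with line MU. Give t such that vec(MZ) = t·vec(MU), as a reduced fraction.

Set U = (0, 0), M = (1, 0), B = (0, 1); any affine frame gives the same invariant.
1. D lies on line UB with UD:DB = 4:1 ⇒ D = (0, 4/5)
2. A is the centroid of triangle UDM ⇒ A = (1/3, 4/15)
3. K is the intersection of line DM and line UA ⇒ K = (1/2, 2/5)
4. H lies on line UD with UH:HD = 2:5 ⇒ H = (0, 8/35)
through H parallel to KB: direction (-1/2, 3/5); meets MU at Z = (4/21, 0)
Z = M + t·(U−M) with t = 17/21

t = 17/21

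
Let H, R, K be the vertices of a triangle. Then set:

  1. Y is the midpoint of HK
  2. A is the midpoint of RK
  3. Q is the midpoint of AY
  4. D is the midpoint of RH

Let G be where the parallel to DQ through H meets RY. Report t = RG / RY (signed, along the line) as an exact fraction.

t = 4/3

Choose coordinates H = (0, 0), R = (1, 0), K = (0, 1).
1. Y is the midpoint of HK ⇒ Y = (0, 1/2)
2. A is the midpoint of RK ⇒ A = (1/2, 1/2)
3. Q is the midpoint of AY ⇒ Q = (1/4, 1/2)
4. D is the midpoint of RH ⇒ D = (1/2, 0)
through H parallel to DQ: direction (-1/4, 1/2); meets RY at G = (-1/3, 2/3)
G = R + t·(Y−R) with t = 4/3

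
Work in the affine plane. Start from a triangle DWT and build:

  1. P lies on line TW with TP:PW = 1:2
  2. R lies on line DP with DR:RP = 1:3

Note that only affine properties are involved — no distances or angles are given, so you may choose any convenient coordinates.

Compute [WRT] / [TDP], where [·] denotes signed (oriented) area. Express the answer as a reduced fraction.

Assign D = (0, 0), W = (1, 0), T = (0, 1) — the answer is frame-independent, so this choice is without loss of generality.
1. P lies on line TW with TP:PW = 1:2 ⇒ P = (1/3, 2/3)
2. R lies on line DP with DR:RP = 1:3 ⇒ R = (1/12, 1/6)
2·[WRT] = -3/4, 2·[TDP] = 1/3
[WRT]:[TDP] = -3/4:1/3 = -9/4

[WRT]:[TDP] = -9/4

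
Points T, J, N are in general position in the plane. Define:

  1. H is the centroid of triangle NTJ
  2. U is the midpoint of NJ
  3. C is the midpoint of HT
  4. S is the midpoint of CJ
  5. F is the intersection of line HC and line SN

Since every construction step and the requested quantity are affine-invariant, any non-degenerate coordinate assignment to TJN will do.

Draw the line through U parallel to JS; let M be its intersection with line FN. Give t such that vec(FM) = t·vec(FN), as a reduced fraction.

Assign T = (0, 0), J = (1, 0), N = (0, 1) — the answer is frame-independent, so this choice is without loss of generality.
1. H is the centroid of triangle NTJ ⇒ H = (1/3, 1/3)
2. U is the midpoint of NJ ⇒ U = (1/2, 1/2)
3. C is the midpoint of HT ⇒ C = (1/6, 1/6)
4. S is the midpoint of CJ ⇒ S = (7/12, 1/12)
5. F is the intersection of line HC and line SN ⇒ F = (7/18, 7/18)
through U parallel to JS: direction (-5/12, 1/12); meets FN at M = (7/24, 13/24)
M = F + t·(N−F) with t = 1/4

t = 1/4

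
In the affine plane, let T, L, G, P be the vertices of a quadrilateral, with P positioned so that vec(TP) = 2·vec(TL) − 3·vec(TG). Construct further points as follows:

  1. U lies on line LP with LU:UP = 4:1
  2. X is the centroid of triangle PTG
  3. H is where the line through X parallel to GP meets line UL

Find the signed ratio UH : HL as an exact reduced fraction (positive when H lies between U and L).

UH:HL = -2/5

Work in coordinates with T = (0, 0), L = (1, 0), G = (0, 1), P = (2, -3).
1. U lies on line LP with LU:UP = 4:1 ⇒ U = (9/5, -12/5)
2. X is the centroid of triangle PTG ⇒ X = (2/3, -2/3)
3. H is where the line through X parallel to GP meets line UL ⇒ H = (7/3, -4)
H = U + t·(L−U) with t = -2/3, so UH:HL = t:(1−t) = -2/3:5/3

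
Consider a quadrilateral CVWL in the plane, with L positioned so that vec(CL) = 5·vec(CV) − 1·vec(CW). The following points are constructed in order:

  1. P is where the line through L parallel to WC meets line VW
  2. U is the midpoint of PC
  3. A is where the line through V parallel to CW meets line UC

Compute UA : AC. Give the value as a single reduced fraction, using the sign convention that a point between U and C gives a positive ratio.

Assign C = (0, 0), V = (1, 0), W = (0, 1), L = (5, -1) — the answer is frame-independent, so this choice is without loss of generality.
1. P is where the line through L parallel to WC meets line VW ⇒ P = (5, -4)
2. U is the midpoint of PC ⇒ U = (5/2, -2)
3. A is where the line through V parallel to CW meets line UC ⇒ A = (1, -4/5)
A = U + t·(C−U) with t = 3/5, so UA:AC = t:(1−t) = 3/5:2/5

UA:AC = 3/2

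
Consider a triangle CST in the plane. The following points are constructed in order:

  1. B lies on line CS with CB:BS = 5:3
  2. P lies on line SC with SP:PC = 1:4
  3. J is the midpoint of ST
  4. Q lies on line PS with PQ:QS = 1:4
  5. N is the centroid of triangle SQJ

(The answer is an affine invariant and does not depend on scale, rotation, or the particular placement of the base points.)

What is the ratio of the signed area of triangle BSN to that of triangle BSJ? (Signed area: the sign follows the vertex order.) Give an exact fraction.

Set C = (0, 0), S = (1, 0), T = (0, 1); any affine frame gives the same invariant.
1. B lies on line CS with CB:BS = 5:3 ⇒ B = (5/8, 0)
2. P lies on line SC with SP:PC = 1:4 ⇒ P = (4/5, 0)
3. J is the midpoint of ST ⇒ J = (1/2, 1/2)
4. Q lies on line PS with PQ:QS = 1:4 ⇒ Q = (21/25, 0)
5. N is the centroid of triangle SQJ ⇒ N = (39/50, 1/6)
2·[BSN] = 1/16, 2·[BSJ] = 3/16
[BSN]:[BSJ] = 1/16:3/16 = 1/3

[BSN]:[BSJ] = 1/3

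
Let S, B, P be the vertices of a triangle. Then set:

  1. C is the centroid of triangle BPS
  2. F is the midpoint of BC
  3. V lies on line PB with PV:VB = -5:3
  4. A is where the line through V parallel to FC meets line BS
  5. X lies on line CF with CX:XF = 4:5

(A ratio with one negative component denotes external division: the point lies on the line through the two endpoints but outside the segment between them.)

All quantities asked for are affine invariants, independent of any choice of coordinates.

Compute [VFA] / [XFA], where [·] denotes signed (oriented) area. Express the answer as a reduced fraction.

Set S = (0, 0), B = (1, 0), P = (0, 1); any affine frame gives the same invariant.
1. C is the centroid of triangle BPS ⇒ C = (1/3, 1/3)
2. F is the midpoint of BC ⇒ F = (2/3, 1/6)
3. V lies on line PB with PV:VB = -5:3 ⇒ V = (5/2, -3/2)
4. A is where the line through V parallel to FC meets line BS ⇒ A = (-1/2, 0)
5. X lies on line CF with CX:XF = 4:5 ⇒ X = (13/27, 7/27)
2·[VFA] = 9/4, 2·[XFA] = -5/36
[VFA]:[XFA] = 9/4:-5/36 = -81/5

[VFA]:[XFA] = -81/5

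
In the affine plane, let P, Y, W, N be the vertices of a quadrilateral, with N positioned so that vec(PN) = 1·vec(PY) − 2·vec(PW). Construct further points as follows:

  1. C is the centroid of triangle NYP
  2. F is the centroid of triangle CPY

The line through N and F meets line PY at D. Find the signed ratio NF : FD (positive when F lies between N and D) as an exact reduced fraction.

NF:FD = 8

Assign P = (0, 0), Y = (1, 0), W = (0, 1), N = (1, -2) — the answer is frame-independent, so this choice is without loss of generality.
1. C is the centroid of triangle NYP ⇒ C = (2/3, -2/3)
2. F is the centroid of triangle CPY ⇒ F = (5/9, -2/9)
line NF meets PY at D = (1/2, 0)
F = N + t·(D−N) with t = 8/9, so NF:FD = 8/9:1/9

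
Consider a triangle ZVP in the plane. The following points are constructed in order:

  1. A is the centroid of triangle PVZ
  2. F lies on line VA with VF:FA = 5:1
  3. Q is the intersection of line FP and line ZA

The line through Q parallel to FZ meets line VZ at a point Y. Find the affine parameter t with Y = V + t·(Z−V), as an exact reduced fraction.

Work in coordinates with Z = (0, 0), V = (1, 0), P = (0, 1).
1. A is the centroid of triangle PVZ ⇒ A = (1/3, 1/3)
2. F lies on line VA with VF:FA = 5:1 ⇒ F = (4/9, 5/18)
3. Q is the intersection of line FP and line ZA ⇒ Q = (8/21, 8/21)
through Q parallel to FZ: direction (-4/9, -5/18); meets VZ at Y = (-8/35, 0)
Y = V + t·(Z−V) with t = 43/35

t = 43/35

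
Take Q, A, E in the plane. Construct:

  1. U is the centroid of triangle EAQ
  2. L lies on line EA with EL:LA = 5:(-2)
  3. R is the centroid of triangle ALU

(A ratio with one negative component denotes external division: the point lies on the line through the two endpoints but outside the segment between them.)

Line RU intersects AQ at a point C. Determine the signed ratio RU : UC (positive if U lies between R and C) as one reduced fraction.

Assign Q = (0, 0), A = (1, 0), E = (0, 1) — the answer is frame-independent, so this choice is without loss of generality.
1. U is the centroid of triangle EAQ ⇒ U = (1/3, 1/3)
2. L lies on line EA with EL:LA = 5:(-2) ⇒ L = (5/3, -2/3)
3. R is the centroid of triangle ALU ⇒ R = (1, -1/9)
line RU meets AQ at C = (5/6, 0)
U = R + t·(C−R) with t = 4, so RU:UC = 4:-3

RU:UC = -4/3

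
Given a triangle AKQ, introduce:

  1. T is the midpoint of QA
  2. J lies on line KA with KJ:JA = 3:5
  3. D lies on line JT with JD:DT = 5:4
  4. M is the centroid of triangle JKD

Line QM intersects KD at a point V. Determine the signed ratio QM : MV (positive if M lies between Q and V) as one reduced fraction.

Choose coordinates A = (0, 0), K = (1, 0), Q = (0, 1).
1. T is the midpoint of QA ⇒ T = (0, 1/2)
2. J lies on line KA with KJ:JA = 3:5 ⇒ J = (5/8, 0)
3. D lies on line JT with JD:DT = 5:4 ⇒ D = (5/18, 5/18)
4. M is the centroid of triangle JKD ⇒ M = (137/216, 5/54)
line QM meets KD at V = (1096/1863, 295/1863)
M = Q + t·(V−Q) with t = 69/64, so QM:MV = 69/64:-5/64

QM:MV = -69/5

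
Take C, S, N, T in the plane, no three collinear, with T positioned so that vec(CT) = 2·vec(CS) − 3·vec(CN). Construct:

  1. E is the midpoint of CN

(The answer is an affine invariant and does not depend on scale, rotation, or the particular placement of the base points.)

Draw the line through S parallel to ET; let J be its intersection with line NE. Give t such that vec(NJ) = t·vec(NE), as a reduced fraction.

Work in coordinates with C = (0, 0), S = (1, 0), N = (0, 1), T = (2, -3).
1. E is the midpoint of CN ⇒ E = (0, 1/2)
through S parallel to ET: direction (2, -7/2); meets NE at J = (0, 7/4)
J = N + t·(E−N) with t = -3/2

t = -3/2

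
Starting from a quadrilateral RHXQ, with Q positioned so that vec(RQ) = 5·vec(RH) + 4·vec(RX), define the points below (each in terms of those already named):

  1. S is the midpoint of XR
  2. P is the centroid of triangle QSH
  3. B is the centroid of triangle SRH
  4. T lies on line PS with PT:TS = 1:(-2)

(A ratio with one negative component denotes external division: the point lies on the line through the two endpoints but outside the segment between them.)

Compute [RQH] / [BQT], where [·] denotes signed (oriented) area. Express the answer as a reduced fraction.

[RQH]:[BQT] = 24/19

Assign R = (0, 0), H = (1, 0), X = (0, 1), Q = (5, 4) — the answer is frame-independent, so this choice is without loss of generality.
1. S is the midpoint of XR ⇒ S = (0, 1/2)
2. P is the centroid of triangle QSH ⇒ P = (2, 3/2)
3. B is the centroid of triangle SRH ⇒ B = (1/3, 1/6)
4. T lies on line PS with PT:TS = 1:(-2) ⇒ T = (4, 5/2)
2·[RQH] = -4, 2·[BQT] = -19/6
[RQH]:[BQT] = -4:-19/6 = 24/19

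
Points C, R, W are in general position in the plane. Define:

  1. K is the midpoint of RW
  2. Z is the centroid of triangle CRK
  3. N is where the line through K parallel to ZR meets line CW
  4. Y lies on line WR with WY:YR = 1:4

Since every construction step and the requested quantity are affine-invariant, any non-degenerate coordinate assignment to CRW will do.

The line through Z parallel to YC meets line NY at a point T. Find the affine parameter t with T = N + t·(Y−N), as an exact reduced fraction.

t = 15/4

Assign C = (0, 0), R = (1, 0), W = (0, 1) — the answer is frame-independent, so this choice is without loss of generality.
1. K is the midpoint of RW ⇒ K = (1/2, 1/2)
2. Z is the centroid of triangle CRK ⇒ Z = (1/2, 1/6)
3. N is where the line through K parallel to ZR meets line CW ⇒ N = (0, 2/3)
4. Y lies on line WR with WY:YR = 1:4 ⇒ Y = (1/5, 4/5)
through Z parallel to YC: direction (-1/5, -4/5); meets NY at T = (3/4, 7/6)
T = N + t·(Y−N) with t = 15/4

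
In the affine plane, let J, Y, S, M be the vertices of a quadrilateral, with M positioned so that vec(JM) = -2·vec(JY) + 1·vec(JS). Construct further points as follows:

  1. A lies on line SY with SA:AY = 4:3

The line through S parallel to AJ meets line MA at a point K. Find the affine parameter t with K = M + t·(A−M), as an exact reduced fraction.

t = 3/5

Set J = (0, 0), Y = (1, 0), S = (0, 1), M = (-2, 1); any affine frame gives the same invariant.
1. A lies on line SY with SA:AY = 4:3 ⇒ A = (4/7, 3/7)
through S parallel to AJ: direction (-4/7, -3/7); meets MA at K = (-16/35, 23/35)
K = M + t·(A−M) with t = 3/5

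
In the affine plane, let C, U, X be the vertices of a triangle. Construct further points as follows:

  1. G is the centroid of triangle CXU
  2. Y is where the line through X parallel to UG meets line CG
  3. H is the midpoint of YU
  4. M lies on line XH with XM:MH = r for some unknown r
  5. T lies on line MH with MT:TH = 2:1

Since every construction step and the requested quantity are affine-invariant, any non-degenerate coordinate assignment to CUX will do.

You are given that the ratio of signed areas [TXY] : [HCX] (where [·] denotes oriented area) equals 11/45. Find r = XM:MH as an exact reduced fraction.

r = -5/2

Choose coordinates C = (0, 0), U = (1, 0), X = (0, 1).
1. G is the centroid of triangle CXU ⇒ G = (1/3, 1/3)
2. Y is where the line through X parallel to UG meets line CG ⇒ Y = (2/3, 2/3)
3. H is the midpoint of YU ⇒ H = (5/6, 1/3)
4. With XM:MH = r, write λ = r/(r+1) so M = X + λ·(H−X); M is affine-linear in λ
5. T lies on line MH with MT:TH = 2:1 ⇒ T is an affine combination of earlier points and hence also affine-linear in λ
Every point depending on M is an affine combination of M and λ-independent points, so each such coordinate is linear in λ; the λ² term in each signed area is a multiple of (H−X)×(H−X) = 0, so 2·[TXY] and 2·[HCX] are each linear in λ. Evaluating at λ=0 and λ=1:
  2·[TXY] = -1/18·λ − 1/9,   2·[HCX] = -5/6
So [TXY]:[HCX] = (-1/18·λ − 1/9) / (-5/6). Setting this equal to 11/45:
  -1/18·λ − 1/9 = 11/45·(-5/6)  ⇒  λ = 5/3
Then r = λ/(1−λ) = (5/3)/(-2/3) = -5/2. Check: with r = -5/2, M = (25/18, -1/9) and [TXY]:[HCX] = 11/45 as required.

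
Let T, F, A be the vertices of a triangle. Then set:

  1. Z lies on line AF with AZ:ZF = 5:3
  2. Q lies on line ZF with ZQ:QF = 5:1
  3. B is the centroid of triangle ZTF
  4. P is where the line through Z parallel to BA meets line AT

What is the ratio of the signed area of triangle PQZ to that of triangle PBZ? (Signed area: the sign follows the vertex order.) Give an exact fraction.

[PQZ]:[PBZ] = -1/2

Assign T = (0, 0), F = (1, 0), A = (0, 1) — the answer is frame-independent, so this choice is without loss of generality.
1. Z lies on line AF with AZ:ZF = 5:3 ⇒ Z = (5/8, 3/8)
2. Q lies on line ZF with ZQ:QF = 5:1 ⇒ Q = (15/16, 1/16)
3. B is the centroid of triangle ZTF ⇒ B = (13/24, 1/8)
4. P is where the line through Z parallel to BA meets line AT ⇒ P = (0, 18/13)
2·[PQZ] = -25/208, 2·[PBZ] = 25/104
[PQZ]:[PBZ] = -25/208:25/104 = -1/2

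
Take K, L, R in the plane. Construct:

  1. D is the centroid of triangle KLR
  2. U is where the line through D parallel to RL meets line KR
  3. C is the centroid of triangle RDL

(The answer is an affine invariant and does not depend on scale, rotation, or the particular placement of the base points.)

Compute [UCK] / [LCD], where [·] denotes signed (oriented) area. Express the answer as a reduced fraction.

Set K = (0, 0), L = (1, 0), R = (0, 1); any affine frame gives the same invariant.
1. D is the centroid of triangle KLR ⇒ D = (1/3, 1/3)
2. U is where the line through D parallel to RL meets line KR ⇒ U = (0, 2/3)
3. C is the centroid of triangle RDL ⇒ C = (4/9, 4/9)
2·[UCK] = -8/27, 2·[LCD] = 1/9
[UCK]:[LCD] = -8/27:1/9 = -8/3

[UCK]:[LCD] = -8/3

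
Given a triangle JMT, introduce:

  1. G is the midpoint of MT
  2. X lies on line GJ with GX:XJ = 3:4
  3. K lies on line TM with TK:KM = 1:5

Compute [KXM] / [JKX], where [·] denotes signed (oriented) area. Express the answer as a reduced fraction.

[KXM]:[JKX] = -15/8

Work in coordinates with J = (0, 0), M = (1, 0), T = (0, 1).
1. G is the midpoint of MT ⇒ G = (1/2, 1/2)
2. X lies on line GJ with GX:XJ = 3:4 ⇒ X = (2/7, 2/7)
3. K lies on line TM with TK:KM = 1:5 ⇒ K = (1/6, 5/6)
2·[KXM] = 5/14, 2·[JKX] = -4/21
[KXM]:[JKX] = 5/14:-4/21 = -15/8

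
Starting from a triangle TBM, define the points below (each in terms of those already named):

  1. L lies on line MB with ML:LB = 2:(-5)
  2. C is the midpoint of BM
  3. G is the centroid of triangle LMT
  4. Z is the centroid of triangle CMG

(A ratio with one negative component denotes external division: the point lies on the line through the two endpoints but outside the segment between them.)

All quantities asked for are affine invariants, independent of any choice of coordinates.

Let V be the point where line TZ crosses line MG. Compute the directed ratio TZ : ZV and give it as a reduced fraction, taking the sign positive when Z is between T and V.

TZ:ZV = 3

Assign T = (0, 0), B = (1, 0), M = (0, 1) — the answer is frame-independent, so this choice is without loss of generality.
1. L lies on line MB with ML:LB = 2:(-5) ⇒ L = (-2/3, 5/3)
2. C is the midpoint of BM ⇒ C = (1/2, 1/2)
3. G is the centroid of triangle LMT ⇒ G = (-2/9, 8/9)
4. Z is the centroid of triangle CMG ⇒ Z = (5/54, 43/54)
line TZ meets MG at V = (10/81, 86/81)
Z = T + t·(V−T) with t = 3/4, so TZ:ZV = 3/4:1/4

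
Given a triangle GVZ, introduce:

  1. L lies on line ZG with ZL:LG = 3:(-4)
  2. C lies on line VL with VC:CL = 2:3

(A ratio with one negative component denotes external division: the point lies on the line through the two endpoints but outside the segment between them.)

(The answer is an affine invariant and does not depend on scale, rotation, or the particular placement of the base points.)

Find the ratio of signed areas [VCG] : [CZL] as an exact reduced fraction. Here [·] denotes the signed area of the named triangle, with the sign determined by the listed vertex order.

Choose coordinates G = (0, 0), V = (1, 0), Z = (0, 1).
1. L lies on line ZG with ZL:LG = 3:(-4) ⇒ L = (0, 4)
2. C lies on line VL with VC:CL = 2:3 ⇒ C = (3/5, 8/5)
2·[VCG] = 8/5, 2·[CZL] = -9/5
[VCG]:[CZL] = 8/5:-9/5 = -8/9

[VCG]:[CZL] = -8/9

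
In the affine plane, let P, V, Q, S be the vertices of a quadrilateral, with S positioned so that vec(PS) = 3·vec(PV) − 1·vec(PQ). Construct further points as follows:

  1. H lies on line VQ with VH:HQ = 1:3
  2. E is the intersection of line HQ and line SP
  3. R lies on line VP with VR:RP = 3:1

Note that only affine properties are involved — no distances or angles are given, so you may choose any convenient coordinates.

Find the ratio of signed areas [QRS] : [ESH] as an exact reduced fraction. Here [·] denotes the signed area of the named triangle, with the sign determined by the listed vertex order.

[QRS]:[ESH] = 10/3

Set P = (0, 0), V = (1, 0), Q = (0, 1), S = (3, -1); any affine frame gives the same invariant.
1. H lies on line VQ with VH:HQ = 1:3 ⇒ H = (3/4, 1/4)
2. E is the intersection of line HQ and line SP ⇒ E = (3/2, -1/2)
3. R lies on line VP with VR:RP = 3:1 ⇒ R = (1/4, 0)
2·[QRS] = 5/2, 2·[ESH] = 3/4
[QRS]:[ESH] = 5/2:3/4 = 10/3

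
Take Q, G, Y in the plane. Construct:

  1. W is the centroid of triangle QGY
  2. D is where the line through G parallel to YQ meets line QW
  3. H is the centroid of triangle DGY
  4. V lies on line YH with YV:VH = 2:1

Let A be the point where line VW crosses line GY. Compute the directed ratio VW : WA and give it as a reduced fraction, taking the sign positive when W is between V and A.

VW:WA = -5/3

Set Q = (0, 0), G = (1, 0), Y = (0, 1); any affine frame gives the same invariant.
1. W is the centroid of triangle QGY ⇒ W = (1/3, 1/3)
2. D is where the line through G parallel to YQ meets line QW ⇒ D = (1, 1)
3. H is the centroid of triangle DGY ⇒ H = (2/3, 2/3)
4. V lies on line YH with YV:VH = 2:1 ⇒ V = (4/9, 7/9)
line VW meets GY at A = (2/5, 3/5)
W = V + t·(A−V) with t = 5/2, so VW:WA = 5/2:-3/2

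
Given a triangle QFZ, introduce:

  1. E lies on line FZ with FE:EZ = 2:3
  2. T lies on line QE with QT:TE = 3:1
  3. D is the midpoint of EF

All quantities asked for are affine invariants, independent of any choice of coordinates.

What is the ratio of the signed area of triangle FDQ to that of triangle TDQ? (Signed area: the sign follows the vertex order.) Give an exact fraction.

Assign Q = (0, 0), F = (1, 0), Z = (0, 1) — the answer is frame-independent, so this choice is without loss of generality.
1. E lies on line FZ with FE:EZ = 2:3 ⇒ E = (3/5, 2/5)
2. T lies on line QE with QT:TE = 3:1 ⇒ T = (9/20, 3/10)
3. D is the midpoint of EF ⇒ D = (4/5, 1/5)
2·[FDQ] = 1/5, 2·[TDQ] = -3/20
[FDQ]:[TDQ] = 1/5:-3/20 = -4/3

[FDQ]:[TDQ] = -4/3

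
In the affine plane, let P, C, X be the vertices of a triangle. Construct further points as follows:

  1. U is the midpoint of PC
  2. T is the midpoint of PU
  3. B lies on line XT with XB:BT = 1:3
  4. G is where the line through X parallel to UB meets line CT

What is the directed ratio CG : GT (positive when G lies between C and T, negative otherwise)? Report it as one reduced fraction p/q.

Set P = (0, 0), C = (1, 0), X = (0, 1); any affine frame gives the same invariant.
1. U is the midpoint of PC ⇒ U = (1/2, 0)
2. T is the midpoint of PU ⇒ T = (1/4, 0)
3. B lies on line XT with XB:BT = 1:3 ⇒ B = (1/16, 3/4)
4. G is where the line through X parallel to UB meets line CT ⇒ G = (7/12, 0)
G = C + t·(T−C) with t = 5/9, so CG:GT = t:(1−t) = 5/9:4/9

CG:GT = 5/4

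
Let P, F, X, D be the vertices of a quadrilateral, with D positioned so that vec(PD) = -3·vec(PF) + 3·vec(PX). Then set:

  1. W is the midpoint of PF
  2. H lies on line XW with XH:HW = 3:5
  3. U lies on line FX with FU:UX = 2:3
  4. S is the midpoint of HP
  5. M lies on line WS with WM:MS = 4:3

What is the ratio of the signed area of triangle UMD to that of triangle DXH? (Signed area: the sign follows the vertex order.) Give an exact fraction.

Choose coordinates P = (0, 0), F = (1, 0), X = (0, 1), D = (-3, 3).
1. W is the midpoint of PF ⇒ W = (1/2, 0)
2. H lies on line XW with XH:HW = 3:5 ⇒ H = (3/16, 5/8)
3. U lies on line FX with FU:UX = 2:3 ⇒ U = (3/5, 2/5)
4. S is the midpoint of HP ⇒ S = (3/32, 5/16)
5. M lies on line WS with WM:MS = 4:3 ⇒ M = (15/56, 5/28)
2·[UMD] = -93/56, 2·[DXH] = -3/4
[UMD]:[DXH] = -93/56:-3/4 = 31/14

[UMD]:[DXH] = 31/14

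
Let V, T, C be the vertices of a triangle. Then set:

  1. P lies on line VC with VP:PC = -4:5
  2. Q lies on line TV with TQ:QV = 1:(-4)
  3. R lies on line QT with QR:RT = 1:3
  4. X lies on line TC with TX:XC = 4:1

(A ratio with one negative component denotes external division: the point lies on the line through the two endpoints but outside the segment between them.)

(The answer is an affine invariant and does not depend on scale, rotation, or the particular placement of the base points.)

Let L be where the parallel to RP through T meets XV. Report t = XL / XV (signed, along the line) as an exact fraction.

Set V = (0, 0), T = (1, 0), C = (0, 1); any affine frame gives the same invariant.
1. P lies on line VC with VP:PC = -4:5 ⇒ P = (0, -4)
2. Q lies on line TV with TQ:QV = 1:(-4) ⇒ Q = (4/3, 0)
3. R lies on line QT with QR:RT = 1:3 ⇒ R = (5/4, 0)
4. X lies on line TC with TX:XC = 4:1 ⇒ X = (1/5, 4/5)
through T parallel to RP: direction (-5/4, -4); meets XV at L = (-4, -16)
L = X + t·(V−X) with t = 21

t = 21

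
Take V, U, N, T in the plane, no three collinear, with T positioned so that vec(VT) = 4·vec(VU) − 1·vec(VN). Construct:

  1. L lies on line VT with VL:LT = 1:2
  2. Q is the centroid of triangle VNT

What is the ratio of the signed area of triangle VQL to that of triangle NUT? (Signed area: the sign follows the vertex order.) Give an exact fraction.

[VQL]:[NUT] = -2/9

Work in coordinates with V = (0, 0), U = (1, 0), N = (0, 1), T = (4, -1).
1. L lies on line VT with VL:LT = 1:2 ⇒ L = (4/3, -1/3)
2. Q is the centroid of triangle VNT ⇒ Q = (4/3, 0)
2·[VQL] = -4/9, 2·[NUT] = 2
[VQL]:[NUT] = -4/9:2 = -2/9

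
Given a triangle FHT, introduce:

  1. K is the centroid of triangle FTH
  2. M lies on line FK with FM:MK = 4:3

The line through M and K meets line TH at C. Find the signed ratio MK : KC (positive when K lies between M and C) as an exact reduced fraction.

MK:KC = 6/7

Choose coordinates F = (0, 0), H = (1, 0), T = (0, 1).
1. K is the centroid of triangle FTH ⇒ K = (1/3, 1/3)
2. M lies on line FK with FM:MK = 4:3 ⇒ M = (4/21, 4/21)
line MK meets TH at C = (1/2, 1/2)
K = M + t·(C−M) with t = 6/13, so MK:KC = 6/13:7/13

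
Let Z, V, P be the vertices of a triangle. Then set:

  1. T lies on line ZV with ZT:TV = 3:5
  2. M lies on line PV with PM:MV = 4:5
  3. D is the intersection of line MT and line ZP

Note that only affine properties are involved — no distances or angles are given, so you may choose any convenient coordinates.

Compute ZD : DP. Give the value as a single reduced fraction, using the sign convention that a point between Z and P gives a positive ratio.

Work in coordinates with Z = (0, 0), V = (1, 0), P = (0, 1).
1. T lies on line ZV with ZT:TV = 3:5 ⇒ T = (3/8, 0)
2. M lies on line PV with PM:MV = 4:5 ⇒ M = (4/9, 5/9)
3. D is the intersection of line MT and line ZP ⇒ D = (0, -3)
D = Z + t·(P−Z) with t = -3, so ZD:DP = t:(1−t) = -3:4

ZD:DP = -3/4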